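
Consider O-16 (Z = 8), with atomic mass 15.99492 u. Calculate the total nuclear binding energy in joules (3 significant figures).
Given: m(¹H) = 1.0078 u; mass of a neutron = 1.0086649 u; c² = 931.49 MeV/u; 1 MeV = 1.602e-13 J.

The nucleus contains 8 protons and 16 − 8 = 8 neutrons.
Σm = 8·m(¹H) + 8·m_n = 8.0624 + 8.0693192 = 16.1317192 u
The mass defect is 16.1317192 − 15.99492 = 0.1367992 u.
Converting to energy: 0.1367992 u × 931.49 MeV/u = 127.427 MeV
In joules: 127.427 MeV × 1.602e-13 J/MeV = 2.0414e-11 J

2.04e-11 J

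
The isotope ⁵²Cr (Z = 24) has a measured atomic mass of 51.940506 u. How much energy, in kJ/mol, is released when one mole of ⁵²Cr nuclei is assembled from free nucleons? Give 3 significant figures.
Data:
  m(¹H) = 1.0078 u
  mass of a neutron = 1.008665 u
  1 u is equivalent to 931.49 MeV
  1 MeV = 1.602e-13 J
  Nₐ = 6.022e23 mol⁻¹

Total constituent mass: 24 × 1.0078 + 28 × 1.008665 = 52.429820 u
Mass defect Δm = 52.429820 − 51.940506 = 0.489314 u
E_B = 0.489314 × 931.49 = 455.791 MeV
Per nucleus in joules: 455.791 MeV × 1.602e-13 J/MeV = 7.3018e-11 J
Per mole: 7.3018e-11 J × 6.022e23 mol⁻¹ = 4.3971e+13 J/mol

4.40e+10 kJ/mol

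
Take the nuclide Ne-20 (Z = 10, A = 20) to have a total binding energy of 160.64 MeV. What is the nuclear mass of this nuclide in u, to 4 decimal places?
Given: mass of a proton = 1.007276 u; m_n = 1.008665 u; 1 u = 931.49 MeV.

Mass defect = 160.64 MeV / (931.49 MeV/u) = 0.172455 u
Constituent mass = 10(1.007276) + 10(1.008665) = 20.159410 u
Nuclear mass = 20.159410 − 0.172455 = 19.986955 u ≈ 19.9870 u (to 4 decimal places)

19.9870 u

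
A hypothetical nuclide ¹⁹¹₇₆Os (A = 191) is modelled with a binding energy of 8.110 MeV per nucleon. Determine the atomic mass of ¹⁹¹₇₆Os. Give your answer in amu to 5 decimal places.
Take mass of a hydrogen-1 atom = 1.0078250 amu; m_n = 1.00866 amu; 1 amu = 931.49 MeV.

Total binding energy = 191 × 8.110 = 1549.010 MeV
Mass defect = 1549.010 MeV / (931.49 MeV/amu) = 1.6629379 amu
Constituent mass = 76(1.0078250) + 115(1.00866) = 192.5906000 amu
Atomic mass = 192.5906000 − 1.6629379 = 190.9276621 amu ≈ 190.92766 amu (to 5 decimal places)

190.92766 amu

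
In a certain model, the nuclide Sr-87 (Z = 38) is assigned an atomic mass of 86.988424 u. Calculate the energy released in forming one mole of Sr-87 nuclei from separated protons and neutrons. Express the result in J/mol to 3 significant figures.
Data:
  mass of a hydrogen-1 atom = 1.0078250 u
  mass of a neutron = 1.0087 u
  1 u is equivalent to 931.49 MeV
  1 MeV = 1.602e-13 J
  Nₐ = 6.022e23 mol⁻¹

6.61e+13 J/mol

Total constituent mass: 38 × 1.0078250 + 49 × 1.0087 = 87.7236500 u
Δm = 87.7236500 − 86.988424 = 0.7352260 u
Converting to energy: 0.7352260 u × 931.49 MeV/u = 684.856 MeV
Per nucleus in joules: 684.856 MeV × 1.602e-13 J/MeV = 1.0971e-10 J
Per mole: 1.0971e-10 J × 6.022e23 mol⁻¹ = 6.6067e+13 J/mol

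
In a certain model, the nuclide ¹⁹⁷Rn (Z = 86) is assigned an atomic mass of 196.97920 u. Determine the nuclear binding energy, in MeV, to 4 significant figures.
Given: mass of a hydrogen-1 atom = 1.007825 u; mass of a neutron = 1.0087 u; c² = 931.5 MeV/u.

With 86 protons and 111 neutrons (A = 197):
Σm = 86·m(¹H) + 111·m_n = 86.672950 + 111.9657 = 198.638650 u
Mass defect Δm = 198.638650 − 196.97920 = 1.659450 u
E_B = 1.659450 × 931.5 = 1545.78 MeV

1546 MeV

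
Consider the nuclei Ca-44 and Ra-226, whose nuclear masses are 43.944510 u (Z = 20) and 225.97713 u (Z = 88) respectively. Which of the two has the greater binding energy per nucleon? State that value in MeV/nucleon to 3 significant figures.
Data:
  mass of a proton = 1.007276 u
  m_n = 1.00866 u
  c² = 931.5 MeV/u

Ca-44; 8.66 MeV/nucleon

Ca-44: Σm = 20(1.007276) + 24(1.00866) = 44.353360 u; Δm = 0.408850 u; E_B = 380.844 MeV; E_B/A = 8.656 MeV
Ra-226: Σm = 88(1.007276) + 138(1.00866) = 227.835368 u; Δm = 1.858238 u; E_B = 1730.9 MeV; E_B/A = 7.659 MeV
Ca-44 has the higher binding energy per nucleon, so it is the more tightly bound nucleus.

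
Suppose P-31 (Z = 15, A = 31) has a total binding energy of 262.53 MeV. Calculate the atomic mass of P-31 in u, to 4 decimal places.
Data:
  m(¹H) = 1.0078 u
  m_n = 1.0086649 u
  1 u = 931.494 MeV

Mass defect = 262.53 MeV / (931.494 MeV/u) = 0.281838 u
Constituent mass = 15(1.0078) + 16(1.0086649) = 31.2556384 u
Atomic mass = 31.2556384 − 0.281838 = 30.9738004 u ≈ 30.9738 u (to 4 decimal places)

30.9738 u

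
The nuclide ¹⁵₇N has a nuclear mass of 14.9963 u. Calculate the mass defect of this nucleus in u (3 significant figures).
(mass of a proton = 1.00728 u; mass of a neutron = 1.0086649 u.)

The nucleus contains 7 protons and 15 − 7 = 8 neutrons.
Total constituent mass: 7 × 1.00728 + 8 × 1.0086649 = 15.1202792 u
The mass defect is 15.1202792 − 14.9963 = 0.1239792 u.

0.124 u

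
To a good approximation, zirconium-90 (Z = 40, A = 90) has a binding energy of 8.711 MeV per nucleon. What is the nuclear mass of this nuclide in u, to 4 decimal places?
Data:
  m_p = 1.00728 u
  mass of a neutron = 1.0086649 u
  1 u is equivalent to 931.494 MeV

89.8828 u

Total binding energy = 90 × 8.711 = 783.990 MeV
Mass defect = 783.990 MeV / (931.494 MeV/u) = 0.841648 u
Constituent mass = 40(1.00728) + 50(1.0086649) = 90.7244450 u
Nuclear mass = 90.7244450 − 0.841648 = 89.8827970 u ≈ 89.8828 u (to 4 decimal places)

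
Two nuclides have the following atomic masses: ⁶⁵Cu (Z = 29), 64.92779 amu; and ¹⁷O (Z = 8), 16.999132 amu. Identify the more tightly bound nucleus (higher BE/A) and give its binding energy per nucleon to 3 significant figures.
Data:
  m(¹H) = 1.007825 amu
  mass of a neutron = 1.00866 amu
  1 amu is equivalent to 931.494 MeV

⁶⁵Cu: Σm = 29(1.007825) + 36(1.00866) = 65.538685 amu; Δm = 0.610895 amu; E_B = 569.045 MeV; E_B/A = 8.7545 MeV
¹⁷O: Σm = 8(1.007825) + 9(1.00866) = 17.140540 amu; Δm = 0.141408 amu; E_B = 131.72 MeV; E_B/A = 7.748 MeV
⁶⁵Cu has the higher binding energy per nucleon, so it is the more tightly bound nucleus.

⁶⁵Cu; 8.75 MeV/nucleon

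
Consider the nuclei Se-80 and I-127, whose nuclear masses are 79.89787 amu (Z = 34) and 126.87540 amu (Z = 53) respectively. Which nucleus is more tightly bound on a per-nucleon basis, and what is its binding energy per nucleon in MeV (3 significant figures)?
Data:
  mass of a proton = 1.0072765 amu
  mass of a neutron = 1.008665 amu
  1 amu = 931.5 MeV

Se-80; 8.71 MeV/nucleon

Se-80: Σm = 34(1.0072765) + 46(1.008665) = 80.6459910 amu; Δm = 0.7481210 amu; E_B = 696.87 MeV; E_B/A = 8.711 MeV
I-127: Σm = 53(1.0072765) + 74(1.008665) = 128.0268645 amu; Δm = 1.1514645 amu; E_B = 1072.6 MeV; E_B/A = 8.446 MeV
Se-80 has the higher binding energy per nucleon, so it is the more tightly bound nucleus.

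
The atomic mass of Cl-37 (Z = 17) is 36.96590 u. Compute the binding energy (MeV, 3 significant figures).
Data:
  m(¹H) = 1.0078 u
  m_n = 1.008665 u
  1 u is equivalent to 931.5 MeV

The nucleus contains 17 protons and 37 − 17 = 20 neutrons.
Mass of separated nucleons = 17(1.0078) + 20(1.008665) = 17.1326 + 20.173300 = 37.305900 u
The mass defect is 37.305900 − 36.96590 = 0.340000 u.
Binding energy = Δm·c² = 0.340000 × 931.5 MeV/u = 316.710 MeV

317 MeV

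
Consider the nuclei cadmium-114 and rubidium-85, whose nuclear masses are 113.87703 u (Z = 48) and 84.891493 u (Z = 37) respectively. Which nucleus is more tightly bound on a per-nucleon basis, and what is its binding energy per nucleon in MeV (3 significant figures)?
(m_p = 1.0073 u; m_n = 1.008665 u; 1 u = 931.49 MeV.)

rubidium-85; 8.71 MeV/nucleon

cadmium-114: Σm = 48(1.0073) + 66(1.008665) = 114.922290 u; Δm = 1.045260 u; E_B = 973.65 MeV; E_B/A = 8.541 MeV
rubidium-85: Σm = 37(1.0073) + 48(1.008665) = 85.686020 u; Δm = 0.794527 u; E_B = 740.09 MeV; E_B/A = 8.707 MeV
rubidium-85 has the higher binding energy per nucleon, so it is the more tightly bound nucleus.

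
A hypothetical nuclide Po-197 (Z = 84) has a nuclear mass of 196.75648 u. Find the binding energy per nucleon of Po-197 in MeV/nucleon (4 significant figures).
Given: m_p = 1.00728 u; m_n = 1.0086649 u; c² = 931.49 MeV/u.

8.673 MeV/nucleon

With 84 protons and 113 neutrons (A = 197):
Σm = 84·m_p + 113·m_n = 84.61152 + 113.9791337 = 198.5906537 u
Mass defect Δm = 198.5906537 − 196.75648 = 1.8341737 u
Binding energy = Δm·c² = 1.8341737 × 931.49 MeV/u = 1708.51 MeV
Dividing by A = 197 gives 8.673 MeV per nucleon.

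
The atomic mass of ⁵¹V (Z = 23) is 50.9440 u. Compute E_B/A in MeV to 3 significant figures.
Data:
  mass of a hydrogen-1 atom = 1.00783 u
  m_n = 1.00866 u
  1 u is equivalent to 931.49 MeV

Z = 23, so N = A − Z = 51 − 23 = 28.
Total constituent mass: 23 × 1.00783 + 28 × 1.00866 = 51.42257 u
Δm = 51.42257 − 50.9440 = 0.47857 u
E_B = 0.47857 × 931.49 = 445.783 MeV
BE/A = 445.783 MeV / 51 = 8.741 MeV/nucleon

8.74 MeV/nucleon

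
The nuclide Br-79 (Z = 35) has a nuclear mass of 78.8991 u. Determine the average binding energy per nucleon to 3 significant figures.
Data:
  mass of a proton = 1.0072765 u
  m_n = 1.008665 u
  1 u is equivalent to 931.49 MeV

Z = 35, so N = A − Z = 79 − 35 = 44.
Total constituent mass: 35 × 1.0072765 + 44 × 1.008665 = 79.6359375 u
The mass defect is 79.6359375 − 78.8991 = 0.7368375 u.
Binding energy = Δm·c² = 0.7368375 × 931.49 MeV/u = 686.357 MeV
Dividing by A = 79 gives 8.688 MeV per nucleon.

8.69 MeV/nucleon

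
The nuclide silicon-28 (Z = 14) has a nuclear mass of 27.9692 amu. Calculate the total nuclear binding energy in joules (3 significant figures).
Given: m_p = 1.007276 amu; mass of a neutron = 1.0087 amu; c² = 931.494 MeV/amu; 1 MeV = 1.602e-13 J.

3.80e-11 J

Σm = 14·m_p + 14·m_n = 14.101864 + 14.1218 = 28.223664 amu
Δm = 28.223664 − 27.9692 = 0.254464 amu
Converting to energy: 0.254464 amu × 931.494 MeV/amu = 237.032 MeV
In joules: 237.032 MeV × 1.602e-13 J/MeV = 3.7973e-11 J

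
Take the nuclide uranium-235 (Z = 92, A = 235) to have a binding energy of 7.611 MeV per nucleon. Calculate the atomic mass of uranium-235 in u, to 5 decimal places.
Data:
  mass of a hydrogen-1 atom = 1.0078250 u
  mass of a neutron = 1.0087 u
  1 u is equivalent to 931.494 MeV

Total binding energy = 235 × 7.611 = 1788.585 MeV
Mass defect = 1788.585 MeV / (931.494 MeV/u) = 1.9201251 u
Constituent mass = 92(1.0078250) + 143(1.0087) = 236.9640000 u
Atomic mass = 236.9640000 − 1.9201251 = 235.0438749 u ≈ 235.04387 u (to 5 decimal places)

235.04387 u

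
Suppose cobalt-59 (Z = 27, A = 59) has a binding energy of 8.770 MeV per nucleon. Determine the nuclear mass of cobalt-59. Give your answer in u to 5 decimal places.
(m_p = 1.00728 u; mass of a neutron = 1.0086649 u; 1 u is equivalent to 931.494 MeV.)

58.91835 u

Total binding energy = 59 × 8.770 = 517.430 MeV
Mass defect = 517.430 MeV / (931.494 MeV/u) = 0.5554840 u
Constituent mass = 27(1.00728) + 32(1.0086649) = 59.4738368 u
Nuclear mass = 59.4738368 − 0.5554840 = 58.9183528 u ≈ 58.91835 u (to 5 decimal places)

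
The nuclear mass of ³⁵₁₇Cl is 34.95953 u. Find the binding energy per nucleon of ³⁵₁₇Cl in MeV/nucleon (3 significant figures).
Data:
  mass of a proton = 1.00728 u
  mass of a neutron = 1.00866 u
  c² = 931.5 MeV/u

The nucleus contains 17 protons and 35 − 17 = 18 neutrons.
Σm = 17·m_p + 18·m_n = 17.12376 + 18.15588 = 35.27964 u
Mass defect Δm = 35.27964 − 34.95953 = 0.32011 u
Converting to energy: 0.32011 u × 931.5 MeV/u = 298.182 MeV
Dividing by A = 35 gives 8.519 MeV per nucleon.

8.52 MeV/nucleon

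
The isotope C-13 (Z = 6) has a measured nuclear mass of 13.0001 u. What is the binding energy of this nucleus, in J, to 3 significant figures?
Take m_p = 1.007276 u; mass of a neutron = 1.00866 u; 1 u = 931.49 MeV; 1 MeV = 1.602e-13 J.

With 6 protons and 7 neutrons (A = 13):
Total constituent mass: 6 × 1.007276 + 7 × 1.00866 = 13.104276 u
The mass defect is 13.104276 − 13.0001 = 0.104176 u.
E_B = 0.104176 × 931.49 = 97.0389 MeV
In joules: 97.0389 MeV × 1.602e-13 J/MeV = 1.5546e-11 J

1.55e-11 J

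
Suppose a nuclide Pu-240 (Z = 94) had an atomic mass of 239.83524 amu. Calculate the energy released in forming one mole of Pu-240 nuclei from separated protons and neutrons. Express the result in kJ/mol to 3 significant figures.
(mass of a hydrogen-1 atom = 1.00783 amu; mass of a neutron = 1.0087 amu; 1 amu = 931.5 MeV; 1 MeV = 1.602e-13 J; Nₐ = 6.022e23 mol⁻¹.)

1.95e+11 kJ/mol

With 94 protons and 146 neutrons (A = 240):
Σm = 94·m(¹H) + 146·m_n = 94.73602 + 147.2702 = 242.00622 amu
Mass defect Δm = 242.00622 − 239.83524 = 2.17098 amu
Converting to energy: 2.17098 amu × 931.5 MeV/amu = 2022.27 MeV
Per nucleus in joules: 2022.27 MeV × 1.602e-13 J/MeV = 3.2397e-10 J
Per mole: 3.2397e-10 J × 6.022e23 mol⁻¹ = 1.9509e+14 J/mol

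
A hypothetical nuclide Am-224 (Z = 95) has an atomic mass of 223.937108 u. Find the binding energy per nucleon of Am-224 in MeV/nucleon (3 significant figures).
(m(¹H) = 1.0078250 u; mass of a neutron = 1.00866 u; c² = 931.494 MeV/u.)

8.00 MeV/nucleon

The nucleus contains 95 protons and 224 − 95 = 129 neutrons.
Total constituent mass: 95 × 1.0078250 + 129 × 1.00866 = 225.8605150 u
Mass defect Δm = 225.8605150 − 223.937108 = 1.9234070 u
Converting to energy: 1.9234070 u × 931.494 MeV/u = 1791.64 MeV
BE/A = 1791.64 MeV / 224 = 7.998 MeV/nucleon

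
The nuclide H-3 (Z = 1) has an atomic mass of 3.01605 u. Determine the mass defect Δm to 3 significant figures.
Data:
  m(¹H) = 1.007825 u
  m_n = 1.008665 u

Z = 1, so N = A − Z = 3 − 1 = 2.
Total constituent mass: 1 × 1.007825 + 2 × 1.008665 = 3.025155 u
Δm = 3.025155 − 3.01605 = 0.009105 u

0.00911 u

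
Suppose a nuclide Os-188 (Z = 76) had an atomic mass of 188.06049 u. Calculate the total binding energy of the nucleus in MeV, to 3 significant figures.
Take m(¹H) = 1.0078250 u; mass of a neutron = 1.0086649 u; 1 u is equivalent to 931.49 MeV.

With 76 protons and 112 neutrons (A = 188):
Mass of separated nucleons = 76(1.0078250) + 112(1.0086649) = 76.5947000 + 112.9704688 = 189.5651688 u
Δm = 189.5651688 − 188.06049 = 1.5046788 u
Converting to energy: 1.5046788 u × 931.49 MeV/u = 1401.59 MeV

1400 MeV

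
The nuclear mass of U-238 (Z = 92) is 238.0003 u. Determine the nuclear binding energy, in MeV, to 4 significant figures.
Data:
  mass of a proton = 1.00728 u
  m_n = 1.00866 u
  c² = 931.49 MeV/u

Σm = 92·m_p + 146·m_n = 92.66976 + 147.26436 = 239.93412 u
Mass defect Δm = 239.93412 − 238.0003 = 1.93382 u
Binding energy = Δm·c² = 1.93382 × 931.49 MeV/u = 1801.33 MeV

1801 MeV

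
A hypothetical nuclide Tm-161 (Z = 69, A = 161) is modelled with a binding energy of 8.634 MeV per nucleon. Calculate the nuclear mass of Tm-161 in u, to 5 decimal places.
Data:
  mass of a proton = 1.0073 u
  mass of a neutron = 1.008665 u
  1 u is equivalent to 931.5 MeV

160.80858 u

Total binding energy = 161 × 8.634 = 1390.074 MeV
Mass defect = 1390.074 MeV / (931.5 MeV/u) = 1.4922963 u
Constituent mass = 69(1.0073) + 92(1.008665) = 162.300880 u
Nuclear mass = 162.300880 − 1.4922963 = 160.8085837 u ≈ 160.80858 u (to 5 decimal places)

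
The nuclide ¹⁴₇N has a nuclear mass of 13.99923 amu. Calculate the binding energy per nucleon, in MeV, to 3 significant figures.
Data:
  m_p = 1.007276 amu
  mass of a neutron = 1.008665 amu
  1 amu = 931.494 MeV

Σm = 7·m_p + 7·m_n = 7.050932 + 7.060655 = 14.111587 amu
Mass defect Δm = 14.111587 − 13.99923 = 0.112357 amu
Binding energy = Δm·c² = 0.112357 × 931.494 MeV/amu = 104.660 MeV
Per nucleon: 104.660 / 14 = 7.476 MeV

7.48 MeV/nucleon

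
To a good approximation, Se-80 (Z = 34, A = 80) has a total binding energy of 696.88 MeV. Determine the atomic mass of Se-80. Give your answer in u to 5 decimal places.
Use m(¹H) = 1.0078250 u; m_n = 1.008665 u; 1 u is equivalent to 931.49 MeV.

79.91651 u

Mass defect = 696.88 MeV / (931.49 MeV/u) = 0.7481347 u
Constituent mass = 34(1.0078250) + 46(1.008665) = 80.6646400 u
Atomic mass = 80.6646400 − 0.7481347 = 79.9165053 u ≈ 79.91651 u (to 5 decimal places)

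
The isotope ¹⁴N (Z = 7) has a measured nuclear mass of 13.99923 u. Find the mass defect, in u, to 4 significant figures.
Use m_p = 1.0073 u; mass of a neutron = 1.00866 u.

0.1125 u

Total constituent mass: 7 × 1.0073 + 7 × 1.00866 = 14.11172 u
Mass defect Δm = 14.11172 − 13.99923 = 0.11249 u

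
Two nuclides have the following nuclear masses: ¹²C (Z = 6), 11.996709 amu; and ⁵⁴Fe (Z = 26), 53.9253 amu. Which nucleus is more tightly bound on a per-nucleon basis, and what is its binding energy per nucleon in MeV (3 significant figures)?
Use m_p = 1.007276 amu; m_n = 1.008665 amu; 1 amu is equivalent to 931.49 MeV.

¹²C: Σm = 6(1.007276) + 6(1.008665) = 12.095646 amu; Δm = 0.098937 amu; E_B = 92.159 MeV; E_B/A = 7.680 MeV
⁵⁴Fe: Σm = 26(1.007276) + 28(1.008665) = 54.431796 amu; Δm = 0.506496 amu; E_B = 471.80 MeV; E_B/A = 8.737 MeV
⁵⁴Fe has the higher binding energy per nucleon, so it is the more tightly bound nucleus.

⁵⁴Fe; 8.74 MeV/nucleon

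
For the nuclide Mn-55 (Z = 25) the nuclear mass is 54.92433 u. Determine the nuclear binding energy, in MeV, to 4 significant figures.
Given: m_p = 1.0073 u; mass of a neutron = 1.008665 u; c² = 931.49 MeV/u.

Total constituent mass: 25 × 1.0073 + 30 × 1.008665 = 55.442450 u
Mass defect Δm = 55.442450 − 54.92433 = 0.518120 u
E_B = 0.518120 × 931.49 = 482.624 MeV

482.6 MeV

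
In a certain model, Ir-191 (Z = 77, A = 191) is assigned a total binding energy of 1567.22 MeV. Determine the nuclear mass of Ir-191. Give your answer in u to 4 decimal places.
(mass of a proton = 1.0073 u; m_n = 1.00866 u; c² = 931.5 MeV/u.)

Mass defect = 1567.22 MeV / (931.5 MeV/u) = 1.682469 u
Constituent mass = 77(1.0073) + 114(1.00866) = 192.54934 u
Nuclear mass = 192.54934 − 1.682469 = 190.866871 u ≈ 190.8669 u (to 4 decimal places)

190.8669 u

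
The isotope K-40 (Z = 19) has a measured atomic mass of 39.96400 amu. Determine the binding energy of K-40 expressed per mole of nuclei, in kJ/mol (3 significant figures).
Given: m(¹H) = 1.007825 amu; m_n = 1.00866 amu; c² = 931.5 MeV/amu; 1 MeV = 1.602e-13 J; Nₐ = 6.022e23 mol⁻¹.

Σm = 19·m(¹H) + 21·m_n = 19.148675 + 21.18186 = 40.330535 amu
Δm = 40.330535 − 39.96400 = 0.366535 amu
E_B = 0.366535 × 931.5 = 341.427 MeV
Per nucleus in joules: 341.427 MeV × 1.602e-13 J/MeV = 5.4697e-11 J
Per mole: 5.4697e-11 J × 6.022e23 mol⁻¹ = 3.2939e+13 J/mol

3.29e+10 kJ/mol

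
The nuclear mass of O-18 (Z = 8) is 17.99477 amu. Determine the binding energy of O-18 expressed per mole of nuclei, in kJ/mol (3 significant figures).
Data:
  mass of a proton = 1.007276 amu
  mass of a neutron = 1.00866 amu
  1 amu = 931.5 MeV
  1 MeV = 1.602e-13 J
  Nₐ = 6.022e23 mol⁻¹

1.35e+10 kJ/mol

Z = 8, so N = A − Z = 18 − 8 = 10.
Mass of separated nucleons = 8(1.007276) + 10(1.00866) = 8.058208 + 10.08660 = 18.144808 amu
Δm = 18.144808 − 17.99477 = 0.150038 amu
Binding energy = Δm·c² = 0.150038 × 931.5 MeV/amu = 139.760 MeV
Per nucleus in joules: 139.760 MeV × 1.602e-13 J/MeV = 2.2390e-11 J
Per mole: 2.2390e-11 J × 6.022e23 mol⁻¹ = 1.3483e+13 J/mol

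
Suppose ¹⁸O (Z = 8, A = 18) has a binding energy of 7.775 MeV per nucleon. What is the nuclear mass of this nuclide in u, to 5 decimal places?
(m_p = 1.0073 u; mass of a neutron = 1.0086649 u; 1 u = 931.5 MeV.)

Total binding energy = 18 × 7.775 = 139.950 MeV
Mass defect = 139.950 MeV / (931.5 MeV/u) = 0.1502415 u
Constituent mass = 8(1.0073) + 10(1.0086649) = 18.1450490 u
Nuclear mass = 18.1450490 − 0.1502415 = 17.9948075 u ≈ 17.99481 u (to 5 decimal places)

17.99481 u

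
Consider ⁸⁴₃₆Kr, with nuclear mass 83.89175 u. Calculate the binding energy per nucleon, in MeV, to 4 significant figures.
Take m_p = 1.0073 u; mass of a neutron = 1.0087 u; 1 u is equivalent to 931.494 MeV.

The nucleus contains 36 protons and 84 − 36 = 48 neutrons.
Total constituent mass: 36 × 1.0073 + 48 × 1.0087 = 84.6804 u
Δm = 84.6804 − 83.89175 = 0.78865 u
Binding energy = Δm·c² = 0.78865 × 931.494 MeV/u = 734.623 MeV
Dividing by A = 84 gives 8.746 MeV per nucleon.

8.746 MeV/nucleon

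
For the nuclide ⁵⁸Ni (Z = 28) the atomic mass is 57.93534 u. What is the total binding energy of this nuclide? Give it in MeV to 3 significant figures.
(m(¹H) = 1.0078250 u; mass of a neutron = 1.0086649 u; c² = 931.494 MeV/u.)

506 MeV

Z = 28, so N = A − Z = 58 − 28 = 30.
Total constituent mass: 28 × 1.0078250 + 30 × 1.0086649 = 58.4790470 u
Δm = 58.4790470 − 57.93534 = 0.5437070 u
Binding energy = Δm·c² = 0.5437070 × 931.494 MeV/u = 506.460 MeV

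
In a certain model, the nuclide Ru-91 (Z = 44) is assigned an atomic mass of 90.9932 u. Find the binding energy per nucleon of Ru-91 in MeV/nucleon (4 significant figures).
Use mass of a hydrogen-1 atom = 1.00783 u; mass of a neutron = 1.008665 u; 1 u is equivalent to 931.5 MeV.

7.765 MeV/nucleon

With 44 protons and 47 neutrons (A = 91):
Total constituent mass: 44 × 1.00783 + 47 × 1.008665 = 91.751775 u
Δm = 91.751775 − 90.9932 = 0.758575 u
Binding energy = Δm·c² = 0.758575 × 931.5 MeV/u = 706.613 MeV
Per nucleon: 706.613 / 91 = 7.765 MeV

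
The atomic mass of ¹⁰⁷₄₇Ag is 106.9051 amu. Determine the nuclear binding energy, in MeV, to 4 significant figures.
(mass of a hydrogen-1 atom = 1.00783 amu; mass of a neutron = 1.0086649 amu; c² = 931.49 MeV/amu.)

915.5 MeV

With 47 protons and 60 neutrons (A = 107):
Σm = 47·m(¹H) + 60·m_n = 47.36801 + 60.5198940 = 107.8879040 amu
Mass defect Δm = 107.8879040 − 106.9051 = 0.9828040 amu
Converting to energy: 0.9828040 amu × 931.49 MeV/amu = 915.472 MeV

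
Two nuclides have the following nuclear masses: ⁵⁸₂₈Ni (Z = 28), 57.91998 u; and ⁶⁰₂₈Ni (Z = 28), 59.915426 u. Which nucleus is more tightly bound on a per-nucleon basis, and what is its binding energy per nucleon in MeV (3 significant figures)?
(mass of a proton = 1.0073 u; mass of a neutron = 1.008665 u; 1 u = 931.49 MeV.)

⁵⁸₂₈Ni: Σm = 28(1.0073) + 30(1.008665) = 58.464350 u; Δm = 0.544370 u; E_B = 507.08 MeV; E_B/A = 8.743 MeV
⁶⁰₂₈Ni: Σm = 28(1.0073) + 32(1.008665) = 60.481680 u; Δm = 0.566254 u; E_B = 527.46 MeV; E_B/A = 8.791 MeV
⁶⁰₂₈Ni has the higher binding energy per nucleon, so it is the more tightly bound nucleus.

⁶⁰₂₈Ni; 8.79 MeV/nucleon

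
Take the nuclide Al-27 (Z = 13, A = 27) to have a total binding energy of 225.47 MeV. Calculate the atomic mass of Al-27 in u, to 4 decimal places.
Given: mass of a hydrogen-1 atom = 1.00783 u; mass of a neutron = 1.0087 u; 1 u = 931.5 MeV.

Mass defect = 225.47 MeV / (931.5 MeV/u) = 0.242050 u
Constituent mass = 13(1.00783) + 14(1.0087) = 27.22359 u
Atomic mass = 27.22359 − 0.242050 = 26.981540 u ≈ 26.9815 u (to 4 decimal places)

26.9815 u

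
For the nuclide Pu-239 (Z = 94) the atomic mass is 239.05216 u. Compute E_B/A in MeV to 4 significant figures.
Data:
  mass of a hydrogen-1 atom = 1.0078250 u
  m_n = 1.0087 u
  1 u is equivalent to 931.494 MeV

7.580 MeV/nucleon

With 94 protons and 145 neutrons (A = 239):
Σm = 94·m(¹H) + 145·m_n = 94.7355500 + 146.2615 = 240.9970500 u
Δm = 240.9970500 − 239.05216 = 1.9448900 u
Converting to energy: 1.9448900 u × 931.494 MeV/u = 1811.65 MeV
Per nucleon: 1811.65 / 239 = 7.580 MeV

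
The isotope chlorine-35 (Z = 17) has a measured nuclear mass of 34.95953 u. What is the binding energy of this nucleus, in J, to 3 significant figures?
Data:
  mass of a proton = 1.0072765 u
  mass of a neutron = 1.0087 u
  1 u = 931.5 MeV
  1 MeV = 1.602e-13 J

4.79e-11 J

With 17 protons and 18 neutrons (A = 35):
Σm = 17·m_p + 18·m_n = 17.1237005 + 18.1566 = 35.2803005 u
The mass defect is 35.2803005 − 34.95953 = 0.3207705 u.
Binding energy = Δm·c² = 0.3207705 × 931.5 MeV/u = 298.798 MeV
In joules: 298.798 MeV × 1.602e-13 J/MeV = 4.7867e-11 J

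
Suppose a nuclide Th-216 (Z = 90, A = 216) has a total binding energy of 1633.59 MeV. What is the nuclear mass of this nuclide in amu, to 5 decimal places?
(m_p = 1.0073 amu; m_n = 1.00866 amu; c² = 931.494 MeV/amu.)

Mass defect = 1633.59 MeV / (931.494 MeV/amu) = 1.7537311 amu
Constituent mass = 90(1.0073) + 126(1.00866) = 217.74816 amu
Nuclear mass = 217.74816 − 1.7537311 = 215.9944289 amu ≈ 215.99443 amu (to 5 decimal places)

215.99443 amu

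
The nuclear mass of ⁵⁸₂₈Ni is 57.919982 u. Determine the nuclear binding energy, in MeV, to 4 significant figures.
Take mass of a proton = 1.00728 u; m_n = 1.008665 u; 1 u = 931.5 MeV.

Mass of separated nucleons = 28(1.00728) + 30(1.008665) = 28.20384 + 30.259950 = 58.463790 u
Mass defect Δm = 58.463790 − 57.919982 = 0.543808 u
E_B = 0.543808 × 931.5 = 506.557 MeV

506.6 MeV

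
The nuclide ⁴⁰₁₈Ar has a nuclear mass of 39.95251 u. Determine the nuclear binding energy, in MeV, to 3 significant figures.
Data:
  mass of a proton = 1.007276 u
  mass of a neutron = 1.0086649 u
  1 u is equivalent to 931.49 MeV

344 MeV

Total constituent mass: 18 × 1.007276 + 22 × 1.0086649 = 40.3215958 u
Mass defect Δm = 40.3215958 − 39.95251 = 0.3690858 u
E_B = 0.3690858 × 931.49 = 343.800 MeV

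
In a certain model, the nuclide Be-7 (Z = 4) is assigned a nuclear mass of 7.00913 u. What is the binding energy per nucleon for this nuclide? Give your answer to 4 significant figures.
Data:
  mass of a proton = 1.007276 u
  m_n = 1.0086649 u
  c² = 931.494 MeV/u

Z = 4, so N = A − Z = 7 − 4 = 3.
Mass of separated nucleons = 4(1.007276) + 3(1.0086649) = 4.029104 + 3.0259947 = 7.0550987 u
Mass defect Δm = 7.0550987 − 7.00913 = 0.0459687 u
E_B = 0.0459687 × 931.494 = 42.8196 MeV
Per nucleon: 42.8196 / 7 = 6.117 MeV

6.117 MeV/nucleon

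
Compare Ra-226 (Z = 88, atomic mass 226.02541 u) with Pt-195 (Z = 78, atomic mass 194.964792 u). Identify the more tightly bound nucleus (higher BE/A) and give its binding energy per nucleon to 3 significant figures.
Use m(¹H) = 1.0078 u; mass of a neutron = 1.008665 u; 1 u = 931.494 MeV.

Ra-226: Σm = 88(1.0078) + 138(1.008665) = 227.882170 u; Δm = 1.856760 u; E_B = 1729.6 MeV; E_B/A = 7.653 MeV
Pt-195: Σm = 78(1.0078) + 117(1.008665) = 196.622205 u; Δm = 1.657413 u; E_B = 1543.9 MeV; E_B/A = 7.917 MeV
Pt-195 has the higher binding energy per nucleon, so it is the more tightly bound nucleus.

Pt-195; 7.92 MeV/nucleon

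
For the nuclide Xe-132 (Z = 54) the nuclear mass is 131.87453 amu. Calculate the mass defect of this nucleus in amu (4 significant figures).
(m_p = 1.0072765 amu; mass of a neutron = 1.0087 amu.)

1.197 amu

Σm = 54·m_p + 78·m_n = 54.3929310 + 78.6786 = 133.0715310 amu
Mass defect Δm = 133.0715310 − 131.87453 = 1.1970010 amu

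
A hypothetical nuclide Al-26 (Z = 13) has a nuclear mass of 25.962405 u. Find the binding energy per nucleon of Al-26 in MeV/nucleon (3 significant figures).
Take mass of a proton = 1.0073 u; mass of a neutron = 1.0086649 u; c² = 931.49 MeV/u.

8.78 MeV/nucleon

Σm = 13·m_p + 13·m_n = 13.0949 + 13.1126437 = 26.2075437 u
Mass defect Δm = 26.2075437 − 25.962405 = 0.2451387 u
E_B = 0.2451387 × 931.49 = 228.344 MeV
Dividing by A = 26 gives 8.782 MeV per nucleon.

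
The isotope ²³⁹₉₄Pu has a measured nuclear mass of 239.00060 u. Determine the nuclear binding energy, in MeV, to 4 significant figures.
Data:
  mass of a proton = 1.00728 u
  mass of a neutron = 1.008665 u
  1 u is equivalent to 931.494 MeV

1807 MeV

Total constituent mass: 94 × 1.00728 + 145 × 1.008665 = 240.940745 u
Δm = 240.940745 − 239.00060 = 1.940145 u
E_B = 1.940145 × 931.494 = 1807.23 MeV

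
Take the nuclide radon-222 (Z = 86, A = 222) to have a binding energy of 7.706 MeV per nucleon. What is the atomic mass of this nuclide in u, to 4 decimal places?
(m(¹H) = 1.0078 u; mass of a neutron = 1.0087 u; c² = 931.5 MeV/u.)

222.0175 u

Total binding energy = 222 × 7.706 = 1710.732 MeV
Mass defect = 1710.732 MeV / (931.5 MeV/u) = 1.836535 u
Constituent mass = 86(1.0078) + 136(1.0087) = 223.8540 u
Atomic mass = 223.8540 − 1.836535 = 222.017465 u ≈ 222.0175 u (to 4 decimal places)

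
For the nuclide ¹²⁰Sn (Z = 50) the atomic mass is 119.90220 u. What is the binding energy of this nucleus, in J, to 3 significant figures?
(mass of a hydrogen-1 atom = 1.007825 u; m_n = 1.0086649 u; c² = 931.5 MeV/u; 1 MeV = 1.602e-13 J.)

Total constituent mass: 50 × 1.007825 + 70 × 1.0086649 = 120.9977930 u
Mass defect Δm = 120.9977930 − 119.90220 = 1.0955930 u
Converting to energy: 1.0955930 u × 931.5 MeV/u = 1020.54 MeV
In joules: 1020.54 MeV × 1.602e-13 J/MeV = 1.6349e-10 J

1.63e-10 J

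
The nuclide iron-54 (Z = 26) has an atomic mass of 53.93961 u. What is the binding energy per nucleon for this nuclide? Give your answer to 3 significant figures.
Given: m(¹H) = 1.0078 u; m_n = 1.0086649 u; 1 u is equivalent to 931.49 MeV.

8.73 MeV/nucleon

The nucleus contains 26 protons and 54 − 26 = 28 neutrons.
Mass of separated nucleons = 26(1.0078) + 28(1.0086649) = 26.2028 + 28.2426172 = 54.4454172 u
Δm = 54.4454172 − 53.93961 = 0.5058072 u
E_B = 0.5058072 × 931.49 = 471.154 MeV
BE/A = 471.154 MeV / 54 = 8.725 MeV/nucleon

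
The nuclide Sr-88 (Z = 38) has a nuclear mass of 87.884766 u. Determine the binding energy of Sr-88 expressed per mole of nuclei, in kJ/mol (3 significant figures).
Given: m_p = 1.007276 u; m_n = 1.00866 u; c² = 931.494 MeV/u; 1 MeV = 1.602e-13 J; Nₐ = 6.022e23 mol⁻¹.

7.41e+10 kJ/mol

With 38 protons and 50 neutrons (A = 88):
Σm = 38·m_p + 50·m_n = 38.276488 + 50.43300 = 88.709488 u
Δm = 88.709488 − 87.884766 = 0.824722 u
Converting to energy: 0.824722 u × 931.494 MeV/u = 768.224 MeV
Per nucleus in joules: 768.224 MeV × 1.602e-13 J/MeV = 1.2307e-10 J
Per mole: 1.2307e-10 J × 6.022e23 mol⁻¹ = 7.4113e+13 J/mol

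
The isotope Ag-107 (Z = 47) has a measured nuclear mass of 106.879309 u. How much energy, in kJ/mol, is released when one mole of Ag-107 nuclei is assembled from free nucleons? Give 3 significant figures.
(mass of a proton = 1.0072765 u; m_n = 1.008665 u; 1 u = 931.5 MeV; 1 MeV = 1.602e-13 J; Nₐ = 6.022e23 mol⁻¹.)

8.83e+10 kJ/mol

Total constituent mass: 47 × 1.0072765 + 60 × 1.008665 = 107.8618955 u
Mass defect Δm = 107.8618955 − 106.879309 = 0.9825865 u
Binding energy = Δm·c² = 0.9825865 × 931.5 MeV/u = 915.279 MeV
Per nucleus in joules: 915.279 MeV × 1.602e-13 J/MeV = 1.4663e-10 J
Per mole: 1.4663e-10 J × 6.022e23 mol⁻¹ = 8.8301e+13 J/mol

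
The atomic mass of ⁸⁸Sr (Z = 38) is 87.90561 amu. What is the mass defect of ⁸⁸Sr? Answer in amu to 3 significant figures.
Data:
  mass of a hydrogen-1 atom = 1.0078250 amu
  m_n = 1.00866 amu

0.825 amu

Z = 38, so N = A − Z = 88 − 38 = 50.
Mass of separated nucleons = 38(1.0078250) + 50(1.00866) = 38.2973500 + 50.43300 = 88.7303500 amu
The mass defect is 88.7303500 − 87.90561 = 0.8247400 amu.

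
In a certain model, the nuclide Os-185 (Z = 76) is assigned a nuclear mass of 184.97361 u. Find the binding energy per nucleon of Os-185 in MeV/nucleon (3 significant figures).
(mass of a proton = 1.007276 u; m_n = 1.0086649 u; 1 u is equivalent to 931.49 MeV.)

7.67 MeV/nucleon

Total constituent mass: 76 × 1.007276 + 109 × 1.0086649 = 186.4974501 u
The mass defect is 186.4974501 − 184.97361 = 1.5238401 u.
Converting to energy: 1.5238401 u × 931.49 MeV/u = 1419.44 MeV
BE/A = 1419.44 MeV / 185 = 7.673 MeV/nucleon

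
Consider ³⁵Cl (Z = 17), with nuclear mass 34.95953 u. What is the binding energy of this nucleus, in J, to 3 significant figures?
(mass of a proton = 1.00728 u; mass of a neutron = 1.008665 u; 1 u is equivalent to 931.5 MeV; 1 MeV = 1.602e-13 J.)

4.78e-11 J

The nucleus contains 17 protons and 35 − 17 = 18 neutrons.
Total constituent mass: 17 × 1.00728 + 18 × 1.008665 = 35.279730 u
Δm = 35.279730 − 34.95953 = 0.320200 u
E_B = 0.320200 × 931.5 = 298.266 MeV
In joules: 298.266 MeV × 1.602e-13 J/MeV = 4.7782e-11 J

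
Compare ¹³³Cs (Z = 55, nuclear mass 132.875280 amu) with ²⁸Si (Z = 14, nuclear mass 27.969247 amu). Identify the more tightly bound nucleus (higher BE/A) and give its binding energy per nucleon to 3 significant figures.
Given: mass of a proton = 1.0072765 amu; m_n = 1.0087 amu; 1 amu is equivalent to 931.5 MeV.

²⁸Si; 8.46 MeV/nucleon

¹³³Cs: Σm = 55(1.0072765) + 78(1.0087) = 134.0788075 amu; Δm = 1.2035275 amu; E_B = 1121.1 MeV; E_B/A = 8.429 MeV
²⁸Si: Σm = 14(1.0072765) + 14(1.0087) = 28.2236710 amu; Δm = 0.2544240 amu; E_B = 237.00 MeV; E_B/A = 8.464 MeV
²⁸Si has the higher binding energy per nucleon, so it is the more tightly bound nucleus.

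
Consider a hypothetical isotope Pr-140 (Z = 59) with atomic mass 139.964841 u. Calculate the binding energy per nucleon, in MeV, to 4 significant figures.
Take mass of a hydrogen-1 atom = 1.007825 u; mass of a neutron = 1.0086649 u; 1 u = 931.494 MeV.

7.976 MeV/nucleon

Mass of separated nucleons = 59(1.007825) + 81(1.0086649) = 59.461675 + 81.7018569 = 141.1635319 u
Mass defect Δm = 141.1635319 − 139.964841 = 1.1986909 u
Converting to energy: 1.1986909 u × 931.494 MeV/u = 1116.57 MeV
BE/A = 1116.57 MeV / 140 = 7.976 MeV/nucleon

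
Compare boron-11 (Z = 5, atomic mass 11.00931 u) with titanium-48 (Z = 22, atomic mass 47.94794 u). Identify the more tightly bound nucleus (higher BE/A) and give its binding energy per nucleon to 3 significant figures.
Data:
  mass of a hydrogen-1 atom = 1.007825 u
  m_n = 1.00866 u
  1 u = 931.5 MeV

titanium-48; 8.72 MeV/nucleon

boron-11: Σm = 5(1.007825) + 6(1.00866) = 11.091085 u; Δm = 0.081775 u; E_B = 76.1734 MeV; E_B/A = 6.9249 MeV
titanium-48: Σm = 22(1.007825) + 26(1.00866) = 48.397310 u; Δm = 0.449370 u; E_B = 418.59 MeV; E_B/A = 8.721 MeV
titanium-48 has the higher binding energy per nucleon, so it is the more tightly bound nucleus.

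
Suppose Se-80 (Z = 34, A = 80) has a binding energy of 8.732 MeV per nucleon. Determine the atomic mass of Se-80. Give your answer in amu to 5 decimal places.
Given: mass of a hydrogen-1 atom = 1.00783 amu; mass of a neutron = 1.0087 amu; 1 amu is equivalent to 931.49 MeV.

Total binding energy = 80 × 8.732 = 698.560 MeV
Mass defect = 698.560 MeV / (931.49 MeV/amu) = 0.7499383 amu
Constituent mass = 34(1.00783) + 46(1.0087) = 80.66642 amu
Atomic mass = 80.66642 − 0.7499383 = 79.9164817 amu ≈ 79.91648 amu (to 5 decimal places)

79.91648 amu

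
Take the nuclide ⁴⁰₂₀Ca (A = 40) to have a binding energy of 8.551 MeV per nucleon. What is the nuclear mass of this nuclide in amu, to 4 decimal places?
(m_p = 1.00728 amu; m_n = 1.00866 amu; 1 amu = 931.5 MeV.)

39.9516 amu

Total binding energy = 40 × 8.551 = 342.040 MeV
Mass defect = 342.040 MeV / (931.5 MeV/amu) = 0.367193 amu
Constituent mass = 20(1.00728) + 20(1.00866) = 40.31880 amu
Nuclear mass = 40.31880 − 0.367193 = 39.951607 amu ≈ 39.9516 amu (to 4 decimal places)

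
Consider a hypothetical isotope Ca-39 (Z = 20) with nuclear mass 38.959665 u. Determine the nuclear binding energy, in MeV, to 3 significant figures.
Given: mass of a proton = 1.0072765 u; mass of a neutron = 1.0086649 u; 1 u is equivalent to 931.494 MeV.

326 MeV

Σm = 20·m_p + 19·m_n = 20.1455300 + 19.1646331 = 39.3101631 u
The mass defect is 39.3101631 − 38.959665 = 0.3504981 u.
E_B = 0.3504981 × 931.494 = 326.487 MeV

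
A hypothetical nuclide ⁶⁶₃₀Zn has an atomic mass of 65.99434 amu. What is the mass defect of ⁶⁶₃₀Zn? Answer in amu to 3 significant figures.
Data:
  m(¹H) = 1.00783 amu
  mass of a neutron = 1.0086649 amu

0.552 amu

Z = 30, so N = A − Z = 66 − 30 = 36.
Σm = 30·m(¹H) + 36·m_n = 30.23490 + 36.3119364 = 66.5468364 amu
The mass defect is 66.5468364 − 65.99434 = 0.5524964 amu.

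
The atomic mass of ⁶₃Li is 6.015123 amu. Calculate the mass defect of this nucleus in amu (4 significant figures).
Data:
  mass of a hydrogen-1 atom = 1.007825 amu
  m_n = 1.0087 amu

With 3 protons and 3 neutrons (A = 6):
Total constituent mass: 3 × 1.007825 + 3 × 1.0087 = 6.049575 amu
The mass defect is 6.049575 − 6.015123 = 0.034452 amu.

0.03445 amu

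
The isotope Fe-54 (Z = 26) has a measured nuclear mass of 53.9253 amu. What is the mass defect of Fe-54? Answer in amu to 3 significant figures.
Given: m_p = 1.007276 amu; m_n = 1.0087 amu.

0.507 amu

Σm = 26·m_p + 28·m_n = 26.189176 + 28.2436 = 54.432776 amu
The mass defect is 54.432776 − 53.9253 = 0.507476 amu.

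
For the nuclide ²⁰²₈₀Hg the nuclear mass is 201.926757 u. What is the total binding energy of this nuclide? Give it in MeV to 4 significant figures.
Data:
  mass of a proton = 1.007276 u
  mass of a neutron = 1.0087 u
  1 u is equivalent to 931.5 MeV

1599 MeV

Σm = 80·m_p + 122·m_n = 80.582080 + 123.0614 = 203.643480 u
Δm = 203.643480 − 201.926757 = 1.716723 u
E_B = 1.716723 × 931.5 = 1599.13 MeV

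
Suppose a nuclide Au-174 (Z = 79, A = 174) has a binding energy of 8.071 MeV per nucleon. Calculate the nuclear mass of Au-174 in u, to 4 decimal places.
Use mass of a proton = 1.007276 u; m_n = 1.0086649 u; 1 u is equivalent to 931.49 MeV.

173.8903 u

Total binding energy = 174 × 8.071 = 1404.354 MeV
Mass defect = 1404.354 MeV / (931.49 MeV/u) = 1.507643 u
Constituent mass = 79(1.007276) + 95(1.0086649) = 175.3979695 u
Nuclear mass = 175.3979695 − 1.507643 = 173.8903265 u ≈ 173.8903 u (to 4 decimal places)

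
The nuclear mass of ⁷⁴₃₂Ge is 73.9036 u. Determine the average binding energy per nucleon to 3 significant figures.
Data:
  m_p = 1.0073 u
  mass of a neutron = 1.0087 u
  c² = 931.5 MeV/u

Z = 32, so N = A − Z = 74 − 32 = 42.
Total constituent mass: 32 × 1.0073 + 42 × 1.0087 = 74.5990 u
The mass defect is 74.5990 − 73.9036 = 0.6954 u.
E_B = 0.6954 × 931.5 = 647.765 MeV
BE/A = 647.765 MeV / 74 = 8.754 MeV/nucleon

8.75 MeV/nucleon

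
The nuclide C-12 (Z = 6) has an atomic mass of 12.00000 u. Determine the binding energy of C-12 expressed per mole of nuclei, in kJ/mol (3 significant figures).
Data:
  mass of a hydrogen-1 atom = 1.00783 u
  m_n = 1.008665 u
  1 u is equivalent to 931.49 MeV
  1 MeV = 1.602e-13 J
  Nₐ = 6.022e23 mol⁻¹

Mass of separated nucleons = 6(1.00783) + 6(1.008665) = 6.04698 + 6.051990 = 12.098970 u
The mass defect is 12.098970 − 12.00000 = 0.098970 u.
E_B = 0.098970 × 931.49 = 92.1896 MeV
Per nucleus in joules: 92.1896 MeV × 1.602e-13 J/MeV = 1.4769e-11 J
Per mole: 1.4769e-11 J × 6.022e23 mol⁻¹ = 8.8939e+12 J/mol

8.89e+09 kJ/mol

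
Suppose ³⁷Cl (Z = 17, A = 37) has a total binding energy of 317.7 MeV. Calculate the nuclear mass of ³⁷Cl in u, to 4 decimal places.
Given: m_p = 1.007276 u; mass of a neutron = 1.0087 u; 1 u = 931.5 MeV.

Mass defect = 317.7 MeV / (931.5 MeV/u) = 0.341063 u
Constituent mass = 17(1.007276) + 20(1.0087) = 37.297692 u
Nuclear mass = 37.297692 − 0.341063 = 36.956629 u ≈ 36.9566 u (to 4 decimal places)

36.9566 u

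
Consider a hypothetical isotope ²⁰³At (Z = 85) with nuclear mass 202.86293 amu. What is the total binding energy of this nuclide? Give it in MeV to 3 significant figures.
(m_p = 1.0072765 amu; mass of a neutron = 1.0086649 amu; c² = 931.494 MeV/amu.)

With 85 protons and 118 neutrons (A = 203):
Σm = 85·m_p + 118·m_n = 85.6185025 + 119.0224582 = 204.6409607 amu
Mass defect Δm = 204.6409607 − 202.86293 = 1.7780307 amu
Converting to energy: 1.7780307 amu × 931.494 MeV/amu = 1656.22 MeV

1660 MeV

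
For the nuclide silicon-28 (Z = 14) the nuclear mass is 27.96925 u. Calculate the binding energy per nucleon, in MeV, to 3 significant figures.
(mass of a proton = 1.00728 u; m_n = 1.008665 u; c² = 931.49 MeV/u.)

8.45 MeV/nucleon

Total constituent mass: 14 × 1.00728 + 14 × 1.008665 = 28.223230 u
The mass defect is 28.223230 − 27.96925 = 0.253980 u.
E_B = 0.253980 × 931.49 = 236.580 MeV
Per nucleon: 236.580 / 28 = 8.449 MeV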